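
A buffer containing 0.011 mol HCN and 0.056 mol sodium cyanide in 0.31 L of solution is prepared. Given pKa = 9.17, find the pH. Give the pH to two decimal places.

Henderson–Hasselbalch: pH = pKa + log([CN-]/[HCN]) = 9.17 + log(0.056/0.011)
pH = 9.17 + (+0.707) = 9.88

pH = 9.88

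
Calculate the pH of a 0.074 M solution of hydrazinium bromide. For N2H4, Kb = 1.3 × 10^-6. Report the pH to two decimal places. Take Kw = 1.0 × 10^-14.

N2H5+ is the conjugate acid of the weak base N2H4.
Ka = Kw/Kb = 1.0×10^-14 / 1.3 × 10^-6 = 7.69 × 10^-9
Ka = x²/(0.074 − x) = 7.69 × 10^-9
Since Ka ≪ C₀, x ≈ √(Ka·C₀) = 2.39 × 10^-5 M.
pH = −log[H+] = −log(2.39 × 10^-5) = 4.62

pH = 4.62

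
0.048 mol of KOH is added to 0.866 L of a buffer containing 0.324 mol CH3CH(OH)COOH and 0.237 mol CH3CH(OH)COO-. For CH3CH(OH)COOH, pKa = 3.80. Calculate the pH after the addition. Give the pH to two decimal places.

OH- converts CH3CH(OH)COOH to CH3CH(OH)COO-: CH3CH(OH)COOH → 0.276 mol, CH3CH(OH)COO- → 0.285 mol.
Henderson–Hasselbalch with mole ratio 0.285/0.276: pH = 3.80 + (+0.014)

pH = 3.81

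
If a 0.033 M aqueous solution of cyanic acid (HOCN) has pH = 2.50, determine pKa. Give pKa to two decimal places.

[H+] = 10^(-2.50) = 3.16 × 10^-3 M
At equilibrium [HA] = 0.033 − 3.16 × 10^-3 = 2.98 × 10^-2 M
Ka = [H+][A-]/[HA] = (3.16 × 10^-3)² / 2.98 × 10^-2 = 3.35 × 10^-4
pKa = -log(3.35 × 10^-4) = 3.47

pKa = 3.47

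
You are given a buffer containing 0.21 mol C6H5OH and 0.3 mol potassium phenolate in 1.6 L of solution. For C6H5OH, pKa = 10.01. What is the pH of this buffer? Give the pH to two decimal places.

Henderson–Hasselbalch: pH = pKa + log([C6H5O-]/[C6H5OH]) = 10.01 + log(0.3/0.21)
pH = 10.01 + (+0.155) = 10.16

pH = 10.16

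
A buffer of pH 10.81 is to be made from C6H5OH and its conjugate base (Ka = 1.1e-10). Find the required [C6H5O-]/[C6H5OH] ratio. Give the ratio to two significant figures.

pKa = -log(1.1 × 10^-10) = 9.959
pH = pKa + log(r) ⇒ log(r) = 10.81 − 9.959 = +0.851
r = [C6H5O-]/[C6H5OH] = 10^(+0.851) = 7.1

ratio = 7.1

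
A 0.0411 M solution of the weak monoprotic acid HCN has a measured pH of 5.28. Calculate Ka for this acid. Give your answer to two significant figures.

[H+] = 10^(-5.28) = 5.25 × 10^-6 M
At equilibrium [HA] = 0.0411 − 5.25 × 10^-6 = 4.11 × 10^-2 M
Ka = [H+][A-]/[HA] = (5.25 × 10^-6)² / 4.11 × 10^-2 = 6.7 × 10^-10

Ka = 6.7 × 10^-10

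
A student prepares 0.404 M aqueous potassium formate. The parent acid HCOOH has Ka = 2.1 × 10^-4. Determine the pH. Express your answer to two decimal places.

pH = 8.64

HCOO- is the conjugate base of the weak acid HCOOH.
Kb = Kw/Ka = 1.0×10^-14 / 2.1 × 10^-4 = 4.76 × 10^-11
From the ICE table, Kb = x²/(0.404 − x) = 4.76 × 10^-11.
Since Kb ≪ C₀, x ≈ √(Kb·C₀) = 4.39 × 10^-6 M.
(x/C₀ = 0.0011% < 5%, so the approximation holds.)
pOH = 5.36, so pH = 14.00 − pOH = 8.64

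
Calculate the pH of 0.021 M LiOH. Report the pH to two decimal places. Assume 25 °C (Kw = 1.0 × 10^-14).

pH = 12.32

LiOH is a strong base; [OH-] = 0.021 M.
pOH = -log(0.021) = 1.68
pH = 14.00 - 1.68 = 12.32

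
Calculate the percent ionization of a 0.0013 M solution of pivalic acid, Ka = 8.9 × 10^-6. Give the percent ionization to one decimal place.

7.9%

(CH3)3CCOOH ⇌ (CH3)3CCOO- + H+; let x = [H+] at equilibrium.
Solve x² + 8.9e-06x − 1.16e-08 = 0 → x = 1.03 × 10^-4 M
% ionization = x/C₀ × 100% = 1.03 × 10^-4/0.0013 × 100% = 7.9%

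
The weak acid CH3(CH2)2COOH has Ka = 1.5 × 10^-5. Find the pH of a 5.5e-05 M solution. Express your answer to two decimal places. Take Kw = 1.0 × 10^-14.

pH = 4.65

CH3(CH2)2COOH ⇌ CH3(CH2)2COO- + H+
Ka = [H+]²/(5.5e-05 − [H+]) = 1.5 × 10^-5
The 5% rule fails; solving [H+]² + Ka·[H+] − Ka·C₀ = 0 exactly:
[H+] = (−Ka + √(Ka² + 4·Ka·C₀))/2 = 2.22 × 10^-5 M
pH = −log[H+] = −log(2.22 × 10^-5) = 4.65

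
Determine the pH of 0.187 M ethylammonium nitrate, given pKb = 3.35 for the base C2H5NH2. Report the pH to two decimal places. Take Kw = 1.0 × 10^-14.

C2H5NH3+ is the conjugate acid of the weak base C2H5NH2.
Kb = 10^(−3.35) = 4.47 × 10^-4
Ka = Kw/Kb = 1.0×10^-14 / 4.47 × 10^-4 = 2.24 × 10^-11
Ka = [H+]²/(0.187 − [H+]) = 2.24 × 10^-11
Neglecting [H+] in the denominator: [H+] = √(2.24 × 10^-11 × 0.187) = 2.05 × 10^-6 M
Check: 0.0011% ionized — well under 5%, approximation valid.
pH = −log[H+] = −log(2.05 × 10^-6) = 5.69

pH = 5.69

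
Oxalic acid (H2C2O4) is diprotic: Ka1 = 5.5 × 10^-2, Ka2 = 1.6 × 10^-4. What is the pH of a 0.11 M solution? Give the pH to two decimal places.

Since Ka1 ≫ Ka2, the first ionization dominates [H+].
Ka1 = x²/(0.11 − x) = 5.5 × 10^-2
Solving the quadratic: x = (−Ka1 + √(Ka1² + 4·Ka1·C₀))/2 = 5.50 × 10^-2 M
pH = −log(5.50 × 10^-2) = 1.26

pH = 1.26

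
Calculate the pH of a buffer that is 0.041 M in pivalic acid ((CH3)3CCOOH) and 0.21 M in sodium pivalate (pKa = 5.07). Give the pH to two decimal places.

Henderson–Hasselbalch: pH = pKa + log([(CH3)3CCOO-]/[(CH3)3CCOOH]) = 5.07 + log(0.21/0.041)
pH = 5.07 + (+0.709) = 5.78

pH = 5.78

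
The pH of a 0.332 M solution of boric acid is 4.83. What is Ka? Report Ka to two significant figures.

[H+] = 10^(-4.83) = 1.48 × 10^-5 M
At equilibrium [HA] = 0.332 − 1.48 × 10^-5 = 3.32 × 10^-1 M
Ka = [H+][A-]/[HA] = (1.48 × 10^-5)² / 3.32 × 10^-1 = 6.6 × 10^-10

Ka = 6.6 × 10^-10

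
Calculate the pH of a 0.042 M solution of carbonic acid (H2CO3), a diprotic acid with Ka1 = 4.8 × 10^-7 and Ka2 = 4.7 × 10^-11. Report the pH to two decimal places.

pH = 3.85

Since Ka1 ≫ Ka2, the first ionization dominates [H+].
Ka1 = x²/(0.042 − x) = 4.8 × 10^-7
x ≈ √(4.8 × 10^-7 × 0.042) = 1.42 × 10^-4 M
pH = −log(1.42 × 10^-4) = 3.85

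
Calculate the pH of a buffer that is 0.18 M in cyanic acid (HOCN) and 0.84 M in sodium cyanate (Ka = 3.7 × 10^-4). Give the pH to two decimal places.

pKa = −log(3.7 × 10^-4) = 3.432
Using pH = pKa + log([base]/[acid]) with [base]/[acid] = 0.84/0.18:
pH = 3.432 + (+0.669) = 4.10

pH = 4.10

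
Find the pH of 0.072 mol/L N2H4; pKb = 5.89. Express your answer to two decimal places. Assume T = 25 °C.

pH = 10.48

N2H4 + H2O ⇌ N2H5+ + OH-
Kb = 10^(−5.89) = 1.29 × 10^-6
Let x = [OH-] at equilibrium. Kb = x²/(0.072 − x).
Since Kb ≪ C₀, x ≈ √(Kb·C₀) = 3.05 × 10^-4 M.
pOH = −log(3.05 × 10^-4) = 3.52; pH = 14.00 − 3.52 = 10.48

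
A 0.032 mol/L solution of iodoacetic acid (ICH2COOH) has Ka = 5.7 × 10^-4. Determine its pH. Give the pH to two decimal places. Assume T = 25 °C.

ICH2COOH ⇌ ICH2COO- + H+
Ka = x²/(0.032 − x) = 5.7 × 10^-4
Here C₀/Ka ≈ 56.1, so the small-x approximation fails. Use the quadratic:
x = [−0.00057 + √(0.00057² + 7.3e-05)]/2 = 4.00 × 10^-3 M
pH = −log(4.00 × 10^-3) = 2.40

pH = 2.40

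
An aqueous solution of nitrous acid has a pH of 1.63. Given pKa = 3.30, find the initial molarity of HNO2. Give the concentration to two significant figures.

C₀ = 1.1 M

[H+] = 10^(-1.63) = 2.34 × 10^-2 M = x
Ka = 10^(−3.30) = 5.01 × 10^-4
Ka = x²/(C₀ − x) ⇒ C₀ = x + x²/Ka
C₀ = 2.34 × 10^-2 + (2.34 × 10^-2)²/(5.01 × 10^-4) = 1.12 M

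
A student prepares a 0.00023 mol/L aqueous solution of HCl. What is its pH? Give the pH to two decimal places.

pH = 3.64

HCl is a strong acid and dissociates completely, so [H+] = 0.00023 M.
pH = -log(0.00023) = 3.64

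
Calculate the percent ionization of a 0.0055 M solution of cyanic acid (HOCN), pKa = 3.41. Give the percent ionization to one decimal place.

23.3%

HOCN ⇌ OCN- + H+; let x = [H+] at equilibrium.
Ka = 10^(−3.41) = 3.89 × 10^-4
Ka = x²/(C₀ − x); solving the quadratic gives x = 1.28 × 10^-3 M.
% ionization = x/C₀ × 100% = 1.28 × 10^-3/0.0055 × 100% = 23.3%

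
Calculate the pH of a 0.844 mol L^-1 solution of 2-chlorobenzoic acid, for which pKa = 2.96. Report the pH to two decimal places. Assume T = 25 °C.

ClC6H4COOH ⇌ ClC6H4COO- + H+
Ka = 10^(−2.96) = 1.10 × 10^-3
Ka = [H+]²/(0.844 − [H+]) = 1.10 × 10^-3
Since Ka ≪ C₀, [H+] ≈ √(Ka·C₀) = 3.05 × 10^-2 M.
([H+]/C₀ = 3.6% < 5%, so the approximation holds.)
pH = −log[H+] = −log(3.05 × 10^-2) = 1.52

pH = 1.52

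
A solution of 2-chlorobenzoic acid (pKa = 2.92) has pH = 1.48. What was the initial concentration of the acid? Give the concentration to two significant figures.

C₀ = 9.5 × 10^-1 M

[H+] = 10^(-1.48) = 3.31 × 10^-2 M = x
Ka = 10^(−2.92) = 1.20 × 10^-3
Ka = x²/(C₀ − x) ⇒ C₀ = x + x²/Ka
C₀ = 3.31 × 10^-2 + (3.31 × 10^-2)²/(1.20 × 10^-3) = 9.46 × 10^-1 M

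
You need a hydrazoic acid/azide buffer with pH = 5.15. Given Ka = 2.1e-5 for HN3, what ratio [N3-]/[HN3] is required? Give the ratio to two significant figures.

pKa = -log(2.1 × 10^-5) = 4.678
pH = pKa + log(r) ⇒ log(r) = 5.15 − 4.678 = +0.472
r = [N3-]/[HN3] = 10^(+0.472) = 2.96

ratio = 3.0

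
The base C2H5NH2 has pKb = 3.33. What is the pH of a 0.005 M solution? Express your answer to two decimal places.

pH = 11.12

C2H5NH2 + H2O ⇌ C2H5NH3+ + OH-
Kb = 10^(−3.33) = 4.68 × 10^-4
From the ICE table, Kb = [OH-]²/(0.005 − [OH-]) = 4.68 × 10^-4.
The 5% rule fails; solving [OH-]² + Kb·[OH-] − Kb·C₀ = 0 exactly:
[OH-] = (−Kb + √(Kb² + 4·Kb·C₀))/2 = 1.31 × 10^-3 M
pOH = −log(1.31 × 10^-3) = 2.88; pH = 14.00 − 2.88 = 11.12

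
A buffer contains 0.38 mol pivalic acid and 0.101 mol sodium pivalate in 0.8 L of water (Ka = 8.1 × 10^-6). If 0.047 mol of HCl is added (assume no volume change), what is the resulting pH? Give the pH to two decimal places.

After neutralization: n((CH3)3CCOOH) = 0.427 mol, n((CH3)3CCOO-) = 0.054 mol.
pKa = −log(8.1 × 10^-6) = 5.092
pH = pKa + log(n_(CH3)3CCOO-/n_(CH3)3CCOOH) = 5.092 + log(0.054/0.427) = 5.092 + (-0.898)

pH = 4.19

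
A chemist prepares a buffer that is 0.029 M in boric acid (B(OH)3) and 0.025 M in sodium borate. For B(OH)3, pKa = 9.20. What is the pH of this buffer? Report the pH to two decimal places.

pH = 9.14

Henderson–Hasselbalch: pH = pKa + log([B(OH)4-]/[B(OH)3]) = 9.20 + log(0.025/0.029)
pH = 9.20 + (-0.064) = 9.14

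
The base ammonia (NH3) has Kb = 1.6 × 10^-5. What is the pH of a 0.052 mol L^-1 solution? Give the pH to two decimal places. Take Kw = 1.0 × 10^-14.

NH3 + H2O ⇌ NH4+ + OH-
Kb = [OH-]²/(0.052 − [OH-]) = 1.6 × 10^-5
Neglecting [OH-] in the denominator: [OH-] = √(1.6 × 10^-5 × 0.052) = 9.12 × 10^-4 M
pOH = 3.04, so pH = 14.00 − pOH = 10.96

pH = 10.96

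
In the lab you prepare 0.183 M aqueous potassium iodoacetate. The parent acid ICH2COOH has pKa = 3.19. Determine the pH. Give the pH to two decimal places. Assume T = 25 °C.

ICH2COO- is the conjugate base of the weak acid ICH2COOH.
Ka = 10^(−3.19) = 6.46 × 10^-4
Kb = Kw/Ka = 1.0×10^-14 / 6.46 × 10^-4 = 1.55 × 10^-11
Kb = [OH-]²/(0.183 − [OH-]) = 1.55 × 10^-11
Neglecting [OH-] in the denominator: [OH-] = √(1.55 × 10^-11 × 0.183) = 1.68 × 10^-6 M
Check: 0.00092% ionized — well under 5%, approximation valid.
pOH = −log(1.68 × 10^-6) = 5.77; pH = 14.00 − 5.77 = 8.23

pH = 8.23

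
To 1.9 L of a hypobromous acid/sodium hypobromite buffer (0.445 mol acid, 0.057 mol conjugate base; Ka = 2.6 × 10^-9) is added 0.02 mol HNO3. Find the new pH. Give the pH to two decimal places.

After neutralization: n(HOBr) = 0.465 mol, n(OBr-) = 0.037 mol.
pKa = −log(2.6 × 10^-9) = 8.585
Henderson–Hasselbalch with mole ratio 0.037/0.465: pH = 8.585 + (-1.099)

pH = 7.49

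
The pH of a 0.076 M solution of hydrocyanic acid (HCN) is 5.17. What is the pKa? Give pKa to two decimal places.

[H+] = 10^(-5.17) = 6.76 × 10^-6 M
At equilibrium [HA] = 0.076 − 6.76 × 10^-6 = 7.60 × 10^-2 M
Ka = [H+][A-]/[HA] = (6.76 × 10^-6)² / 7.60 × 10^-2 = 6.01 × 10^-10
pKa = -log(6.01 × 10^-10) = 9.22

pKa = 9.22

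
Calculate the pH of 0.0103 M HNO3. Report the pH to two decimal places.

HNO3 is a strong acid and dissociates completely, so [H+] = 0.0103 M.
pH = -log(0.0103) = 1.99

pH = 1.99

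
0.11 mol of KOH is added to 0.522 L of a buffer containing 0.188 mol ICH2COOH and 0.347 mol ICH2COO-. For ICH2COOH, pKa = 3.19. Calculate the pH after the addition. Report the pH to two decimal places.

pH = 3.96

After neutralization: n(ICH2COOH) = 0.078 mol, n(ICH2COO-) = 0.457 mol.
pH = pKa + log(n_ICH2COO-/n_ICH2COOH) = 3.19 + log(0.457/0.078) = 3.19 + (+0.768)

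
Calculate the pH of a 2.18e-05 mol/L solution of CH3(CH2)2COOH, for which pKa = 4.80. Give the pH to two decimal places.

pH = 4.91

CH3(CH2)2COOH ⇌ CH3(CH2)2COO- + H+
Ka = 10^(−4.80) = 1.58 × 10^-5
From the ICE table, Ka = [H+]²/(2.18e-05 − [H+]) = 1.58 × 10^-5.
[H+] is not negligible relative to C₀; solve [H+]² + 1.58e-05·[H+] − 3.44e-10 = 0.
[H+] = [−1.58e-05 + √(1.58e-05² + 1.38e-09)]/2 = 1.23 × 10^-5 M
pH = −log[H+] = −log(1.23 × 10^-5) = 4.91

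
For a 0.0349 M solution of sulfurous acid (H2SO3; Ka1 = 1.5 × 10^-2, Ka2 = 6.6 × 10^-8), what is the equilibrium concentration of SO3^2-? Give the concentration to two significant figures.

First ionization gives [H+] ≈ [HSO3-] = 1.66 × 10^-2 M.
Second step: Ka2 = [H+][SO3^2-]/[HSO3-] ≈ [SO3^2-] (since [H+] ≈ [HSO3-]).
So [SO3^2-] ≈ Ka2.

6.6 × 10^-8 M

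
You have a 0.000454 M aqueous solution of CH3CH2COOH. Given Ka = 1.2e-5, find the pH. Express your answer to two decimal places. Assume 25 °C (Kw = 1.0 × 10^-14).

CH3CH2COOH ⇌ CH3CH2COO- + H+
Ka = x²/(0.000454 − x) = 1.2 × 10^-5
The 5% rule fails; solving x² + Ka·x − Ka·C₀ = 0 exactly:
x = [−1.2e-05 + √(1.2e-05² + 2.18e-08)]/2 = 6.81 × 10^-5 M
pH = −log[H+] = −log(6.81 × 10^-5) = 4.17

pH = 4.17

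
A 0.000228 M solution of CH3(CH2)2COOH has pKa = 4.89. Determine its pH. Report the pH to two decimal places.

pH = 4.32

CH3(CH2)2COOH ⇌ CH3(CH2)2COO- + H+
Ka = 10^(−4.89) = 1.29 × 10^-5
Ka = [H+]²/(0.000228 − [H+]) = 1.29 × 10^-5
Here C₀/Ka ≈ 17.7, so the small-[H+] approximation fails. Use the quadratic:
[H+] = (−Ka + √(Ka² + 4·Ka·C₀))/2 = 4.82 × 10^-5 M
pH = −log[H+] = −log(4.82 × 10^-5) = 4.32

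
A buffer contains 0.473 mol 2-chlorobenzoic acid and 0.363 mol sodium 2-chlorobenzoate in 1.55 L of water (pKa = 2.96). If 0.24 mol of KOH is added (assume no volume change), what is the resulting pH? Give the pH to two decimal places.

pH = 3.37

OH- converts ClC6H4COOH to ClC6H4COO-: ClC6H4COOH → 0.233 mol, ClC6H4COO- → 0.603 mol.
pH = pKa + log([A⁻]/[HA]) = 2.96 + log(0.603/0.233) = 2.96 +0.413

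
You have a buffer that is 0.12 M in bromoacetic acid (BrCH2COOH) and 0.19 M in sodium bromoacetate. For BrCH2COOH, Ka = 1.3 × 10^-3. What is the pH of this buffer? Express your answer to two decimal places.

pKa = −log(1.3 × 10^-3) = 2.886
Using pH = pKa + log([base]/[acid]) with [base]/[acid] = 0.19/0.12:
pH = 2.886 + (+0.200) = 3.09

pH = 3.09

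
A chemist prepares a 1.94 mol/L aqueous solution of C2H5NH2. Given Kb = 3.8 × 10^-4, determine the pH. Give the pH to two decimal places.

C2H5NH2 + H2O ⇌ C2H5NH3+ + OH-
From the ICE table, Kb = x²/(1.94 − x) = 3.8 × 10^-4.
Assume x ≪ 1.94: x ≈ √(3.8 × 10^-4 × 1.94) = 2.72 × 10^-2 M
Check: 1.4% ionized — well under 5%, approximation valid.
pOH = −log(2.72 × 10^-2) = 1.57; pH = 14.00 − 1.57 = 12.43

pH = 12.43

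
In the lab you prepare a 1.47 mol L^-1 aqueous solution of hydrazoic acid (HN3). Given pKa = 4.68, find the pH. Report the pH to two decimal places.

HN3 ⇌ N3- + H+
Ka = 10^(−4.68) = 2.09 × 10^-5
From the ICE table, Ka = x²/(1.47 − x) = 2.09 × 10^-5.
Neglecting x in the denominator: x = √(2.09 × 10^-5 × 1.47) = 5.54 × 10^-3 M
pH = −log(5.54 × 10^-3) = 2.26

pH = 2.26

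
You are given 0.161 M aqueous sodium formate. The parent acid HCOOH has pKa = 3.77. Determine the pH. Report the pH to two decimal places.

HCOO- is the conjugate base of the weak acid HCOOH.
Ka = 10^(−3.77) = 1.70 × 10^-4
Kb = Kw/Ka = 1.0×10^-14 / 1.70 × 10^-4 = 5.88 × 10^-11
Kb = x²/(0.161 − x) = 5.88 × 10^-11
Neglecting x in the denominator: x = √(5.88 × 10^-11 × 0.161) = 3.08 × 10^-6 M
(x/C₀ = 0.0019% < 5%, so the approximation holds.)
pOH = 5.51, so pH = 14.00 − pOH = 8.49

pH = 8.49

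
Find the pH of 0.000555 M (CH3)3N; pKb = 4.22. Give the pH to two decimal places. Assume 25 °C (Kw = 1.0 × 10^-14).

pH = 10.19

(CH3)3N + H2O ⇌ (CH3)3NH+ + OH-
Kb = 10^(−4.22) = 6.03 × 10^-5
From the ICE table, Kb = [OH-]²/(0.000555 − [OH-]) = 6.03 × 10^-5.
The 5% rule fails; solving [OH-]² + Kb·[OH-] − Kb·C₀ = 0 exactly:
[OH-] = (−Kb + √(Kb² + 4·Kb·C₀))/2 = 1.55 × 10^-4 M
pOH = 3.81, so pH = 14.00 − pOH = 10.19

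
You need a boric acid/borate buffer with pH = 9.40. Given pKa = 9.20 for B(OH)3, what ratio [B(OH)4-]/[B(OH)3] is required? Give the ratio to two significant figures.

ratio = 1.6

pH = pKa + log(r) ⇒ log(r) = 9.40 − 9.20 = +0.20
r = [B(OH)4-]/[B(OH)3] = 10^(+0.20) = 1.58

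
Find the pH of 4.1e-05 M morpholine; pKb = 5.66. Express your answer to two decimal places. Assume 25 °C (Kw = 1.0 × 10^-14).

C4H8ONH + H2O ⇌ C4H8ONH2+ + OH-
Kb = 10^(−5.66) = 2.19 × 10^-6
Kb = [OH-]²/(4.1e-05 − [OH-]) = 2.19 × 10^-6
The 5% rule fails; solving [OH-]² + Kb·[OH-] − Kb·C₀ = 0 exactly:
[OH-] = [−2.19e-06 + √(2.19e-06² + 3.59e-10)]/2 = 8.44 × 10^-6 M
pOH = 5.07, so pH = 14.00 − pOH = 8.93

pH = 8.93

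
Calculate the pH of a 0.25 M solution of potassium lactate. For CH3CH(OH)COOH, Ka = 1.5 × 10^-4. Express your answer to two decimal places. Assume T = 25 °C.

CH3CH(OH)COO- is the conjugate base of the weak acid CH3CH(OH)COOH.
Kb = Kw/Ka = 1.0×10^-14 / 1.5 × 10^-4 = 6.67 × 10^-11
Kb = [OH-]²/(0.25 − [OH-]) = 6.67 × 10^-11
Since Kb ≪ C₀, [OH-] ≈ √(Kb·C₀) = 4.08 × 10^-6 M.
Check: 0.0016% ionized — well under 5%, approximation valid.
pOH = −log(4.08 × 10^-6) = 5.39; pH = 14.00 − 5.39 = 8.61

pH = 8.61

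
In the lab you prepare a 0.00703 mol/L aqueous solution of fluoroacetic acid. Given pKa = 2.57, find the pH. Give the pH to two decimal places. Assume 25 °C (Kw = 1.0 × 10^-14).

FCH2COOH ⇌ FCH2COO- + H+
Ka = 10^(−2.57) = 2.69 × 10^-3
From the ICE table, Ka = x²/(0.00703 − x) = 2.69 × 10^-3.
Here C₀/Ka ≈ 2.61, so the small-x approximation fails. Use the quadratic:
x = (−Ka + √(Ka² + 4·Ka·C₀))/2 = 3.21 × 10^-3 M
pH = −log(3.21 × 10^-3) = 2.49

pH = 2.49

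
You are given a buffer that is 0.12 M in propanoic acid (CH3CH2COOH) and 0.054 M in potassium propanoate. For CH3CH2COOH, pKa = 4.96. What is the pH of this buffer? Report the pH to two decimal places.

pH = 4.61

Using pH = pKa + log([base]/[acid]) with [base]/[acid] = 0.054/0.12:
pH = 4.96 + (-0.347) = 4.61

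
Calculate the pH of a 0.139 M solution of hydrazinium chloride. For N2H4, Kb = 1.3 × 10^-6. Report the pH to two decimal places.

pH = 4.49

N2H5+ is the conjugate acid of the weak base N2H4.
Ka = Kw/Kb = 1.0×10^-14 / 1.3 × 10^-6 = 7.69 × 10^-9
From the ICE table, Ka = [H+]²/(0.139 − [H+]) = 7.69 × 10^-9.
Neglecting [H+] in the denominator: [H+] = √(7.69 × 10^-9 × 0.139) = 3.27 × 10^-5 M
Check: 0.024% ionized — well under 5%, approximation valid.
pH = −log[H+] = −log(3.27 × 10^-5) = 4.49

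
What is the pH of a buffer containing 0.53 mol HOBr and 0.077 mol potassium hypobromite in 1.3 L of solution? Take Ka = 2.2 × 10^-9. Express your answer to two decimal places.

pKa = −log(2.2 × 10^-9) = 8.658
Using pH = pKa + log([base]/[acid]) with [base]/[acid] = 0.077/0.53:
pH = 8.658 + (-0.838) = 7.82

pH = 7.82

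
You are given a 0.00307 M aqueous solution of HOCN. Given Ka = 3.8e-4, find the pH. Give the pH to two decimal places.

HOCN ⇌ OCN- + H+
Ka = x²/(0.00307 − x) = 3.8 × 10^-4
x is not negligible relative to C₀; solve x² + 0.00038·x − 1.17e-06 = 0.
x = [−0.00038 + √(0.00038² + 4.67e-06)]/2 = 9.07 × 10^-4 M
pH = −log[H+] = −log(9.07 × 10^-4) = 3.04

pH = 3.04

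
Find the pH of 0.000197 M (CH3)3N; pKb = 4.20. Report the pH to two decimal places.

(CH3)3N + H2O ⇌ (CH3)3NH+ + OH-
Kb = 10^(−4.20) = 6.31 × 10^-5
From the ICE table, Kb = [OH-]²/(0.000197 − [OH-]) = 6.31 × 10^-5.
Here C₀/Kb ≈ 3.12, so the small-[OH-] approximation fails. Use the quadratic:
[OH-] = (−Kb + √(Kb² + 4·Kb·C₀))/2 = 8.43 × 10^-5 M
pOH = 4.07, so pH = 14.00 − pOH = 9.93

pH = 9.93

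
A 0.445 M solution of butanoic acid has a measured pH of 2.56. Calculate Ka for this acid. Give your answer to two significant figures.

Ka = 1.7 × 10^-5

[H+] = 10^(-2.56) = 2.75 × 10^-3 M
At equilibrium [HA] = 0.445 − 2.75 × 10^-3 = 4.42 × 10^-1 M
Ka = [H+][A-]/[HA] = (2.75 × 10^-3)² / 4.42 × 10^-1 = 1.7 × 10^-5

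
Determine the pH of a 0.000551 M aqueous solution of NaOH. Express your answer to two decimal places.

NaOH is a strong base; [OH-] = 0.000551 M.
pOH = -log(0.000551) = 3.26
pH = 14.00 - 3.26 = 10.74

pH = 10.74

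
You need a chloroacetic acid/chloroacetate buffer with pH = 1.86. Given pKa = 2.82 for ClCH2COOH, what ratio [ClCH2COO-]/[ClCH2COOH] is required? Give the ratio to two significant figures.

pH = pKa + log(r) ⇒ log(r) = 1.86 − 2.82 = -0.96
r = [ClCH2COO-]/[ClCH2COOH] = 10^(-0.96) = 0.11

ratio = 0.11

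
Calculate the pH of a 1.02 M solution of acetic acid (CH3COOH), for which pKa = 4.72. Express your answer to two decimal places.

pH = 2.36

CH3COOH ⇌ CH3COO- + H+
Ka = 10^(−4.72) = 1.91 × 10^-5
From the ICE table, Ka = [H+]²/(1.02 − [H+]) = 1.91 × 10^-5.
Since Ka ≪ C₀, [H+] ≈ √(Ka·C₀) = 4.41 × 10^-3 M.
pH = −log(4.41 × 10^-3) = 2.36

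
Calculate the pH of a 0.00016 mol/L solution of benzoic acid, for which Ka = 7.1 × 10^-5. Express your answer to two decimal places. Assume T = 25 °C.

C6H5COOH ⇌ C6H5COO- + H+
Ka = [H+]²/(0.00016 − [H+]) = 7.1 × 10^-5
The 5% rule fails; solving [H+]² + Ka·[H+] − Ka·C₀ = 0 exactly:
[H+] = [−7.1e-05 + √(7.1e-05² + 4.54e-08)]/2 = 7.68 × 10^-5 M
pH = −log[H+] = −log(7.68 × 10^-5) = 4.11

pH = 4.11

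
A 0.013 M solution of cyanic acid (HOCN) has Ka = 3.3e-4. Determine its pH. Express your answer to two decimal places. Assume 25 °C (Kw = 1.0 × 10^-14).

HOCN ⇌ OCN- + H+
From the ICE table, Ka = [H+]²/(0.013 − [H+]) = 3.3 × 10^-4.
[H+] is not negligible relative to C₀; solve [H+]² + 0.00033·[H+] − 4.29e-06 = 0.
[H+] = [−0.00033 + √(0.00033² + 1.72e-05)]/2 = 1.91 × 10^-3 M
pH = −log[H+] = −log(1.91 × 10^-3) = 2.72

pH = 2.72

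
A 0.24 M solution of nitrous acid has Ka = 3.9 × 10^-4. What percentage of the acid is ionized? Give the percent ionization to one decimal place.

4.0%

HNO2 ⇌ NO2- + H+; let x = [H+] at equilibrium.
x ≈ √(Ka·C₀) = √(3.9 × 10^-4 × 0.24) = 9.67 × 10^-3 M
Fraction ionized = 9.67 × 10^-3 / 0.24 = 0.0403 → 4.0%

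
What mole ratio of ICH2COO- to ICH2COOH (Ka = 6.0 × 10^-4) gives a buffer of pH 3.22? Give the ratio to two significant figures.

ratio = 1.0

pKa = -log(6.0 × 10^-4) = 3.222
pH = pKa + log(r) ⇒ log(r) = 3.22 − 3.222 = -0.002
r = [ICH2COO-]/[ICH2COOH] = 10^(-0.002) = 0.995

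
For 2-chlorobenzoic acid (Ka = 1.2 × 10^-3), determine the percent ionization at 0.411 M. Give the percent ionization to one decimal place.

ClC6H4COOH ⇌ ClC6H4COO- + H+; let x = [H+] at equilibrium.
Ka = x²/(C₀ − x); solving the quadratic gives x = 2.16 × 10^-2 M.
Fraction ionized = 2.16 × 10^-2 / 0.411 = 0.0526 → 5.3%

5.3%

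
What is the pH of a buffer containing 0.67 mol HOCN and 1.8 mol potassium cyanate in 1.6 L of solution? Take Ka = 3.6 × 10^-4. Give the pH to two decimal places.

pKa = −log(3.6 × 10^-4) = 3.444
Using pH = pKa + log([base]/[acid]) with [base]/[acid] = 1.8/0.67:
pH = 3.444 + (+0.429) = 3.87

pH = 3.87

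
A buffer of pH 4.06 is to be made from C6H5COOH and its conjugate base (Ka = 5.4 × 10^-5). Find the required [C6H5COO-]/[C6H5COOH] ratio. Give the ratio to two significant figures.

ratio = 0.62

pKa = -log(5.4 × 10^-5) = 4.268
pH = pKa + log(r) ⇒ log(r) = 4.06 − 4.268 = -0.208
r = [C6H5COO-]/[C6H5COOH] = 10^(-0.208) = 0.619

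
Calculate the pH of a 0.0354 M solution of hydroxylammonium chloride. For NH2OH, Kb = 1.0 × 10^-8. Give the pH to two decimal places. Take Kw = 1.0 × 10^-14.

pH = 3.73

NH3OH+ is the conjugate acid of the weak base NH2OH.
Ka = Kw/Kb = 1.0×10^-14 / 1.0 × 10^-8 = 1.00 × 10^-6
Ka = x²/(0.0354 − x) = 1.00 × 10^-6
Neglecting x in the denominator: x = √(1.00 × 10^-6 × 0.0354) = 1.88 × 10^-4 M
pH = −log[H+] = −log(1.88 × 10^-4) = 3.73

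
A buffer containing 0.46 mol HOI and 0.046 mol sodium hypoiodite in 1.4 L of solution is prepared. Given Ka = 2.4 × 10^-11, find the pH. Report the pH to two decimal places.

pH = 9.62

pKa = −log(2.4 × 10^-11) = 10.620
Using pH = pKa + log([base]/[acid]) with [base]/[acid] = 0.046/0.46:
pH = 10.620 + (-1.000) = 9.62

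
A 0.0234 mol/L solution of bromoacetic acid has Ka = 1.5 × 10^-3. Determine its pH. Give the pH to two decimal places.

BrCH2COOH ⇌ BrCH2COO- + H+
Ka = [H+]²/(0.0234 − [H+]) = 1.5 × 10^-3
Here C₀/Ka ≈ 15.6, so the small-[H+] approximation fails. Use the quadratic:
[H+] = [−0.0015 + √(0.0015² + 0.00014)]/2 = 5.22 × 10^-3 M
pH = −log[H+] = −log(5.22 × 10^-3) = 2.28

pH = 2.28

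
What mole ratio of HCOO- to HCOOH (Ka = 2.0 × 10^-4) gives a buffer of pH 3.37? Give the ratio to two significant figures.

pKa = -log(2.0 × 10^-4) = 3.699
pH = pKa + log(r) ⇒ log(r) = 3.37 − 3.699 = -0.329
r = [HCOO-]/[HCOOH] = 10^(-0.329) = 0.469

ratio = 0.47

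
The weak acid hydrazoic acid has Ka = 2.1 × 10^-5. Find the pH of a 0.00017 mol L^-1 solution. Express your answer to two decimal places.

HN3 ⇌ N3- + H+
Ka = [H+]²/(0.00017 − [H+]) = 2.1 × 10^-5
The 5% rule fails; solving [H+]² + Ka·[H+] − Ka·C₀ = 0 exactly:
[H+] = [−2.1e-05 + √(2.1e-05² + 1.43e-08)]/2 = 5.02 × 10^-5 M
pH = −log[H+] = −log(5.02 × 10^-5) = 4.30

pH = 4.30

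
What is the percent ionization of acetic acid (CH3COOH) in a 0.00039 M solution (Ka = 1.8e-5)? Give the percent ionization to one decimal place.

CH3COOH ⇌ CH3COO- + H+; let x = [H+] at equilibrium.
Solve x² + 1.8e-05x − 7.02e-09 = 0 → x = 7.53 × 10^-5 M
Fraction ionized = 7.53 × 10^-5 / 0.00039 = 0.1931 → 19.3%

19.3%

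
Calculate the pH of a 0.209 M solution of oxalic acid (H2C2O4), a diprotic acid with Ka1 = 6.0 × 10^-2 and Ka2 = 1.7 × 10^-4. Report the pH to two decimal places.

Since Ka1 ≫ Ka2, the first ionization dominates [H+].
Ka1 = x²/(0.209 − x) = 6.0 × 10^-2
Solving the quadratic: x = (−Ka1 + √(Ka1² + 4·Ka1·C₀))/2 = 8.59 × 10^-2 M
pH = −log(8.59 × 10^-2) = 1.07

pH = 1.07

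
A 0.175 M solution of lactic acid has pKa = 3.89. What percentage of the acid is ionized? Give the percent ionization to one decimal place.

CH3CH(OH)COOH ⇌ CH3CH(OH)COO- + H+; let x = [H+] at equilibrium.
Ka = 10^(−3.89) = 1.29 × 10^-4
x ≈ √(Ka·C₀) = √(1.29 × 10^-4 × 0.175) = 4.75 × 10^-3 M
% ionization = x/C₀ × 100% = 4.75 × 10^-3/0.175 × 100% = 2.7%

2.7%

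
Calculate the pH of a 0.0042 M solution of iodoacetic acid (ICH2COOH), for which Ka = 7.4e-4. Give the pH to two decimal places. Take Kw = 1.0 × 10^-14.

pH = 2.84

ICH2COOH ⇌ ICH2COO- + H+
From the ICE table, Ka = [H+]²/(0.0042 − [H+]) = 7.4 × 10^-4.
The 5% rule fails; solving [H+]² + Ka·[H+] − Ka·C₀ = 0 exactly:
[H+] = (−Ka + √(Ka² + 4·Ka·C₀))/2 = 1.43 × 10^-3 M
pH = −log[H+] = −log(1.43 × 10^-3) = 2.84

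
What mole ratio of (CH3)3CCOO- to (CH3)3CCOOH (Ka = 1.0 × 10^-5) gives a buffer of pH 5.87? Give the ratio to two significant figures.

pKa = -log(1.0 × 10^-5) = 5.000
pH = pKa + log(r) ⇒ log(r) = 5.87 − 5.000 = +0.870
r = [(CH3)3CCOO-]/[(CH3)3CCOOH] = 10^(+0.870) = 7.41

ratio = 7.4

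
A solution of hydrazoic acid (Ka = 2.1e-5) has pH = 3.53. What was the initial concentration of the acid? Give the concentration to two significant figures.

[H+] = 10^(-3.53) = 2.95 × 10^-4 M = x
Ka = x²/(C₀ − x) ⇒ C₀ = x + x²/Ka
C₀ = 2.95 × 10^-4 + (2.95 × 10^-4)²/(2.1 × 10^-5) = 4.44 × 10^-3 M

C₀ = 4.4 × 10^-3 M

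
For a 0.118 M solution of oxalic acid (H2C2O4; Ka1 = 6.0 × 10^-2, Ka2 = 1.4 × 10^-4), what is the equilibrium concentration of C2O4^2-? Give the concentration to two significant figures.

1.4 × 10^-4 M

First ionization gives [H+] ≈ [HC2O4-] = 5.93 × 10^-2 M.
Second step: Ka2 = [H+][C2O4^2-]/[HC2O4-] ≈ [C2O4^2-] (since [H+] ≈ [HC2O4-]).
So [C2O4^2-] ≈ Ka2.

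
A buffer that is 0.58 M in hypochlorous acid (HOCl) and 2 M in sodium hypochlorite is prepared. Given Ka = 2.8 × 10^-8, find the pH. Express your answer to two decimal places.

pKa = −log(2.8 × 10^-8) = 7.553
pH = pKa + log([A⁻]/[HA]) = 7.553 + log(2/0.58)
pH = 7.553 + (+0.538) = 8.09

pH = 8.09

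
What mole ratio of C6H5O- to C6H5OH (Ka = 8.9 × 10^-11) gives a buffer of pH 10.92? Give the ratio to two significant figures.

ratio = 7.4

pKa = -log(8.9 × 10^-11) = 10.051
pH = pKa + log(r) ⇒ log(r) = 10.92 − 10.051 = +0.869
r = [C6H5O-]/[C6H5OH] = 10^(+0.869) = 7.4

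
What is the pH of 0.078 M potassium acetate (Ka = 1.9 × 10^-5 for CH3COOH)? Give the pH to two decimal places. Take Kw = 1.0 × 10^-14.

CH3COO- is the conjugate base of the weak acid CH3COOH.
Kb = Kw/Ka = 1.0×10^-14 / 1.9 × 10^-5 = 5.26 × 10^-10
From the ICE table, Kb = [OH-]²/(0.078 − [OH-]) = 5.26 × 10^-10.
Since Kb ≪ C₀, [OH-] ≈ √(Kb·C₀) = 6.41 × 10^-6 M.
pOH = 5.19, so pH = 14.00 − pOH = 8.81

pH = 8.81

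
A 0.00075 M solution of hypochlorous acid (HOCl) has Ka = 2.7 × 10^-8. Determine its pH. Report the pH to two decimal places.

pH = 5.35

HOCl ⇌ OCl- + H+
Let x = [H+] at equilibrium. Ka = x²/(0.00075 − x).
Assume x ≪ 0.00075: x ≈ √(2.7 × 10^-8 × 0.00075) = 4.50 × 10^-6 M
Check: 0.6% ionized — well under 5%, approximation valid.
pH = −log(4.50 × 10^-6) = 5.35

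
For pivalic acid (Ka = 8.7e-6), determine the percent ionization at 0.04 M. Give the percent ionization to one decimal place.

1.5%

(CH3)3CCOOH ⇌ (CH3)3CCOO- + H+; let x = [H+] at equilibrium.
x ≈ √(Ka·C₀) = √(8.7 × 10^-6 × 0.04) = 5.90 × 10^-4 M
% ionization = x/C₀ × 100% = 5.90 × 10^-4/0.04 × 100% = 1.5%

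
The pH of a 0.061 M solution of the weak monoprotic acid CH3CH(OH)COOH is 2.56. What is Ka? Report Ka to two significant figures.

Ka = 1.3 × 10^-4

[H+] = 10^(-2.56) = 2.75 × 10^-3 M
At equilibrium [HA] = 0.061 − 2.75 × 10^-3 = 5.82 × 10^-2 M
Ka = [H+][A-]/[HA] = (2.75 × 10^-3)² / 5.82 × 10^-2 = 1.3 × 10^-4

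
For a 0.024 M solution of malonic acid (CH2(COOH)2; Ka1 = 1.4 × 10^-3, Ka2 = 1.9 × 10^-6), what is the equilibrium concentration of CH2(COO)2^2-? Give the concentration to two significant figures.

First ionization gives [H+] ≈ [CH2(COOH)COO-] = 5.14 × 10^-3 M.
Second step: Ka2 = [H+][CH2(COO)2^2-]/[CH2(COOH)COO-] ≈ [CH2(COO)2^2-] (since [H+] ≈ [CH2(COOH)COO-]).
So [CH2(COO)2^2-] ≈ Ka2.

1.9 × 10^-6 M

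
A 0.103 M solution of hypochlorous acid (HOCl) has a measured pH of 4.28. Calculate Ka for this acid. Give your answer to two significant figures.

[H+] = 10^(-4.28) = 5.25 × 10^-5 M
At equilibrium [HA] = 0.103 − 5.25 × 10^-5 = 1.03 × 10^-1 M
Ka = [H+][A-]/[HA] = (5.25 × 10^-5)² / 1.03 × 10^-1 = 2.7 × 10^-8

Ka = 2.7 × 10^-8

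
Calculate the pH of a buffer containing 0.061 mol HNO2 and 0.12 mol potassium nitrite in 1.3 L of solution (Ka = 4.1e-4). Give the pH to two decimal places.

pH = 3.68

pKa = −log(4.1 × 10^-4) = 3.387
Using pH = pKa + log([base]/[acid]) with [base]/[acid] = 0.12/0.061:
pH = 3.387 + (+0.294) = 3.68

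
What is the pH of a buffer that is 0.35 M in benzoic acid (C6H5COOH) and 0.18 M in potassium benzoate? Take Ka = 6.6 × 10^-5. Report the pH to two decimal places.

pH = 3.89

pKa = −log(6.6 × 10^-5) = 4.180
pH = pKa + log([A⁻]/[HA]) = 4.180 + log(0.18/0.35)
pH = 4.180 + (-0.289) = 3.89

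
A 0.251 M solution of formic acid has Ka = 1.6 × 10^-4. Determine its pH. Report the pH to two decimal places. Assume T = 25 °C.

pH = 2.20

HCOOH ⇌ HCOO- + H+
From the ICE table, Ka = [H+]²/(0.251 − [H+]) = 1.6 × 10^-4.
Since Ka ≪ C₀, [H+] ≈ √(Ka·C₀) = 6.34 × 10^-3 M.
Check: 2.5% ionized — well under 5%, approximation valid.
pH = −log[H+] = −log(6.34 × 10^-3) = 2.20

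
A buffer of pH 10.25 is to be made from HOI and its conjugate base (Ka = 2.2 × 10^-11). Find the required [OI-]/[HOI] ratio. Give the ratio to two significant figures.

ratio = 0.39

pKa = -log(2.2 × 10^-11) = 10.658
pH = pKa + log(r) ⇒ log(r) = 10.25 − 10.658 = -0.408
r = [OI-]/[HOI] = 10^(-0.408) = 0.391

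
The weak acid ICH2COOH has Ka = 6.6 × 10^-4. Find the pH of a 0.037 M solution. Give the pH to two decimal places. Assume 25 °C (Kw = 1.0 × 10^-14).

pH = 2.34

ICH2COOH ⇌ ICH2COO- + H+
From the ICE table, Ka = x²/(0.037 − x) = 6.6 × 10^-4.
x is not negligible relative to C₀; solve x² + 0.00066·x − 2.44e-05 = 0.
x = (−Ka + √(Ka² + 4·Ka·C₀))/2 = 4.62 × 10^-3 M
pH = −log(4.62 × 10^-3) = 2.34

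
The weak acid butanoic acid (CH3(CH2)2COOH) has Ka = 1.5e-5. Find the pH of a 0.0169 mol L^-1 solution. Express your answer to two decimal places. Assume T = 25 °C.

CH3(CH2)2COOH ⇌ CH3(CH2)2COO- + H+
From the ICE table, Ka = [H+]²/(0.0169 − [H+]) = 1.5 × 10^-5.
Neglecting [H+] in the denominator: [H+] = √(1.5 × 10^-5 × 0.0169) = 5.03 × 10^-4 M
([H+]/C₀ = 3% < 5%, so the approximation holds.)
pH = −log[H+] = −log(5.03 × 10^-4) = 3.30

pH = 3.30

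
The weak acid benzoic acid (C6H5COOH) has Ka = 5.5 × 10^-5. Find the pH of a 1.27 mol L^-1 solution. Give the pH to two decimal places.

C6H5COOH ⇌ C6H5COO- + H+
Ka = x²/(1.27 − x) = 5.5 × 10^-5
Assume x ≪ 1.27: x ≈ √(5.5 × 10^-5 × 1.27) = 8.36 × 10^-3 M
(x/C₀ = 0.66% < 5%, so the approximation holds.)
pH = −log[H+] = −log(8.36 × 10^-3) = 2.08

pH = 2.08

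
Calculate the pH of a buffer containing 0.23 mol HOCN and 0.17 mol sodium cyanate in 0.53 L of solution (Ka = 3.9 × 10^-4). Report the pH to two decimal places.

pH = 3.28

pKa = −log(3.9 × 10^-4) = 3.409
Henderson–Hasselbalch: pH = pKa + log([OCN-]/[HOCN]) = 3.409 + log(0.17/0.23)
pH = 3.409 + (-0.131) = 3.28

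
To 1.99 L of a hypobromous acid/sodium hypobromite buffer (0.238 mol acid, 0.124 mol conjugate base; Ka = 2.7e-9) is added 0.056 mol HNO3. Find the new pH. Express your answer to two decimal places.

After neutralization: n(HOBr) = 0.294 mol, n(OBr-) = 0.068 mol.
pKa = −log(2.7 × 10^-9) = 8.569
Henderson–Hasselbalch with mole ratio 0.068/0.294: pH = 8.569 + (-0.636)

pH = 7.93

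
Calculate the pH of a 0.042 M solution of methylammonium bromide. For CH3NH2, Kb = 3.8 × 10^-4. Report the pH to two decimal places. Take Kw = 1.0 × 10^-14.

pH = 5.98

CH3NH3+ is the conjugate acid of the weak base CH3NH2.
Ka = Kw/Kb = 1.0×10^-14 / 3.8 × 10^-4 = 2.63 × 10^-11
From the ICE table, Ka = x²/(0.042 − x) = 2.63 × 10^-11.
Since Ka ≪ C₀, x ≈ √(Ka·C₀) = 1.05 × 10^-6 M.
(x/C₀ = 0.0025% < 5%, so the approximation holds.)
pH = −log[H+] = −log(1.05 × 10^-6) = 5.98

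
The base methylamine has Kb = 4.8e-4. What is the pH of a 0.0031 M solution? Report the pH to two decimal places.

CH3NH2 + H2O ⇌ CH3NH3+ + OH-
From the ICE table, Kb = x²/(0.0031 − x) = 4.8 × 10^-4.
The 5% rule fails; solving x² + Kb·x − Kb·C₀ = 0 exactly:
x = (−Kb + √(Kb² + 4·Kb·C₀))/2 = 1.00 × 10^-3 M
pOH = −log(1.00 × 10^-3) = 3.00; pH = 14.00 − 3.00 = 11.00

pH = 11.00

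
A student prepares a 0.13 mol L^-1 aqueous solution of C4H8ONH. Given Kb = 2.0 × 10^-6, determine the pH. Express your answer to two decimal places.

pH = 10.71

C4H8ONH + H2O ⇌ C4H8ONH2+ + OH-
Kb = x²/(0.13 − x) = 2.0 × 10^-6
Since Kb ≪ C₀, x ≈ √(Kb·C₀) = 5.10 × 10^-4 M.
(x/C₀ = 0.39% < 5%, so the approximation holds.)
pOH = −log(5.10 × 10^-4) = 3.29; pH = 14.00 − 3.29 = 10.71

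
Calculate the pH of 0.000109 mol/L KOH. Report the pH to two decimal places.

pH = 10.04

KOH is a strong base; [OH-] = 0.000109 M.
pOH = -log(0.000109) = 3.96
pH = 14.00 - 3.96 = 10.04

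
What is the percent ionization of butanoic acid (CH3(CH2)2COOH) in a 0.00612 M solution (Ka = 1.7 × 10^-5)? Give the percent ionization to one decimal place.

CH3(CH2)2COOH ⇌ CH3(CH2)2COO- + H+; let x = [H+] at equilibrium.
Solve x² + 1.7e-05x − 1.04e-07 = 0 → x = 3.14 × 10^-4 M
Fraction ionized = 3.14 × 10^-4 / 0.00612 = 0.0513 → 5.1%

5.1%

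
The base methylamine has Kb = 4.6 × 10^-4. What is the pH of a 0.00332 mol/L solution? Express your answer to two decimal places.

pH = 11.01

CH3NH2 + H2O ⇌ CH3NH3+ + OH-
From the ICE table, Kb = [OH-]²/(0.00332 − [OH-]) = 4.6 × 10^-4.
The 5% rule fails; solving [OH-]² + Kb·[OH-] − Kb·C₀ = 0 exactly:
[OH-] = [−0.00046 + √(0.00046² + 6.11e-06)]/2 = 1.03 × 10^-3 M
pOH = 2.99, so pH = 14.00 − pOH = 11.01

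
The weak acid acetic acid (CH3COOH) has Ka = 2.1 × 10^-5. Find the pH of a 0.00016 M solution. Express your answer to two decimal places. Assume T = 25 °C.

pH = 4.32

CH3COOH ⇌ CH3COO- + H+
Ka = [H+]²/(0.00016 − [H+]) = 2.1 × 10^-5
Here C₀/Ka ≈ 7.62, so the small-[H+] approximation fails. Use the quadratic:
[H+] = (−Ka + √(Ka² + 4·Ka·C₀))/2 = 4.84 × 10^-5 M
pH = −log[H+] = −log(4.84 × 10^-5) = 4.32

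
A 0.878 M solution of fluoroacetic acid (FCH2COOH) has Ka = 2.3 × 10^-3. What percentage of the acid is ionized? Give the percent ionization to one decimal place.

FCH2COOH ⇌ FCH2COO- + H+; let x = [H+] at equilibrium.
Ka = x²/(C₀ − x); solving the quadratic gives x = 4.38 × 10^-2 M.
% ionization = x/C₀ × 100% = 4.38 × 10^-2/0.878 × 100% = 5.0%

5.0%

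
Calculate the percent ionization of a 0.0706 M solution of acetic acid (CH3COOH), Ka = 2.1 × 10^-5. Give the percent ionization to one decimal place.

CH3COOH ⇌ CH3COO- + H+; let x = [H+] at equilibrium.
x ≈ √(Ka·C₀) = √(2.1 × 10^-5 × 0.0706) = 1.22 × 10^-3 M
Fraction ionized = 1.22 × 10^-3 / 0.0706 = 0.0173 → 1.7%

1.7%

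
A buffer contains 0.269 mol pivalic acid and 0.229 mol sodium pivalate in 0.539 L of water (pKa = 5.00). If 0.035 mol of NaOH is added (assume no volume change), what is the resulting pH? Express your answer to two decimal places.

pH = 5.05

OH- converts (CH3)3CCOOH to (CH3)3CCOO-: (CH3)3CCOOH → 0.234 mol, (CH3)3CCOO- → 0.264 mol.
pH = pKa + log(n_(CH3)3CCOO-/n_(CH3)3CCOOH) = 5.00 + log(0.264/0.234) = 5.00 + (+0.052)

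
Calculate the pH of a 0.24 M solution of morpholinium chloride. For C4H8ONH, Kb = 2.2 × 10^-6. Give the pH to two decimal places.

pH = 4.48

C4H8ONH2+ is the conjugate acid of the weak base C4H8ONH.
Ka = Kw/Kb = 1.0×10^-14 / 2.2 × 10^-6 = 4.55 × 10^-9
Ka = [H+]²/(0.24 − [H+]) = 4.55 × 10^-9
Neglecting [H+] in the denominator: [H+] = √(4.55 × 10^-9 × 0.24) = 3.30 × 10^-5 M
pH = −log(3.30 × 10^-5) = 4.48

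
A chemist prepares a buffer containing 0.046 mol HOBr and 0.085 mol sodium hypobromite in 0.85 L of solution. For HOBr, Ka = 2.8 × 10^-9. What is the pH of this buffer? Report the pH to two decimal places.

pH = 8.82

pKa = −log(2.8 × 10^-9) = 8.553
pH = pKa + log([A⁻]/[HA]) = 8.553 + log(0.085/0.046)
pH = 8.553 + (+0.267) = 8.82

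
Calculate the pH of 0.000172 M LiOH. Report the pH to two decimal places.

pH = 10.24

LiOH is a strong base; [OH-] = 0.000172 M.
pOH = -log(0.000172) = 3.76
pH = 14.00 - 3.76 = 10.24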